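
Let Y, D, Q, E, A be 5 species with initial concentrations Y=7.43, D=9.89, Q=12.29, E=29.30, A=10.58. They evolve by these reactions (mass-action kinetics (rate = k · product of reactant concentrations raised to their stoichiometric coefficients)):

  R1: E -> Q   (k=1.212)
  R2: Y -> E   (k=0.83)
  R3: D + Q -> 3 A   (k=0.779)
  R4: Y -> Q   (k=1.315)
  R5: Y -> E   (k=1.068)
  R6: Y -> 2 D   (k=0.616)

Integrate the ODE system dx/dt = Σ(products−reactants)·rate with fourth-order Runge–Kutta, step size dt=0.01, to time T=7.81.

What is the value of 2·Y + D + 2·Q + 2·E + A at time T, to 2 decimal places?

Value at T = 118.51

Check how each reaction changes W = 2·Y + D + 2·Q + 2·E + A (weight of products minus weight of reactants):
R1: E -> Q: (2·1) − (2·1) = 2 − 2 = 0
R2: Y -> E: (2·1) − (2·1) = 2 − 2 = 0
R3: D + Q -> 3 A: (1·3) − (1·1 + 2·1) = 3 − 3 = 0
R4: Y -> Q: (2·1) − (2·1) = 2 − 2 = 0
R5: Y -> E: (2·1) − (2·1) = 2 − 2 = 0
R6: Y -> 2 D: (1·2) − (2·1) = 2 − 2 = 0
Every reaction leaves W unchanged, so W is conserved and no simulation is needed: W(T) = W(0) = 2·7.43 + 9.89 + 2·12.29 + 2·29.30 + 10.58 = 118.51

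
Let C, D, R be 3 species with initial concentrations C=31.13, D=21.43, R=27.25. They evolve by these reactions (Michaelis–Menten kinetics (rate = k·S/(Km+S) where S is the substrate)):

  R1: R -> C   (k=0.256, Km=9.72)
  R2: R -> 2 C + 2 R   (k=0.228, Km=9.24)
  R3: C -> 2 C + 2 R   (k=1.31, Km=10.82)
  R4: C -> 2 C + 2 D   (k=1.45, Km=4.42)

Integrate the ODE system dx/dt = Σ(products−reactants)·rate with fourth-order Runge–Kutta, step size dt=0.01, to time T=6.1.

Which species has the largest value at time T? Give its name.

Dominant species at T: C

RK4 with dt=0.01: 610 steps to T=6.1. Trajectory (selected grid times):
t=0.00: C=31.13 D=21.43 R=27.25
t=0.68: C=33.02 D=23.16 R=28.57
t=1.36: C=34.94 D=24.91 R=29.91
t=2.03: C=36.84 D=26.64 R=31.24
t=2.71: C=38.79 D=28.40 R=32.62
t=3.39: C=40.76 D=30.18 R=34.00
t=4.07: C=42.74 D=31.96 R=35.40
t=4.74: C=44.70 D=33.73 R=36.80
t=5.42: C=46.71 D=35.52 R=38.22
t=6.10: C=48.73 D=37.33 R=39.66
At T=6.1: C=48.73 D=37.33 R=39.66; the largest is C.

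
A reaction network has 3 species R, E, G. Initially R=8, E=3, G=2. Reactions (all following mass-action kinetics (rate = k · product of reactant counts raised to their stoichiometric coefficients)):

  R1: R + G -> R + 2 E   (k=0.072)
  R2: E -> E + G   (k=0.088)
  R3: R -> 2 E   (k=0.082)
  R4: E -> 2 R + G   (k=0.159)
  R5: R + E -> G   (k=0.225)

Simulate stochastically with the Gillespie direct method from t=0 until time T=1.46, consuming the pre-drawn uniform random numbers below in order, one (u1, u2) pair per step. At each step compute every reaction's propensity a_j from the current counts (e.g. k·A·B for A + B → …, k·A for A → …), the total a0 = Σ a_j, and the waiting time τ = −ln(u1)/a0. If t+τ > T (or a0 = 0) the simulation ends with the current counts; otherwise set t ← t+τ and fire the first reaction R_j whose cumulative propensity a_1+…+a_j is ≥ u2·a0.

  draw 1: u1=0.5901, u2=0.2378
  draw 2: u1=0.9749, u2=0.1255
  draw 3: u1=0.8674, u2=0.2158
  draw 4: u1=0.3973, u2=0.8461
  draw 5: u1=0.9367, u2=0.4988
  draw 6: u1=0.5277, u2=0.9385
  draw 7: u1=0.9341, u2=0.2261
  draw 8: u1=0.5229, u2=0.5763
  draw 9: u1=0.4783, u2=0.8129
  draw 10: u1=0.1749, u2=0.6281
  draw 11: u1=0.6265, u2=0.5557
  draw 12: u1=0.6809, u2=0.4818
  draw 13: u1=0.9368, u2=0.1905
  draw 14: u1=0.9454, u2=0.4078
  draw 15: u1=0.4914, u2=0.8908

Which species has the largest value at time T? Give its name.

Dominant species at T: G

t=0.000: R=8 E=3 G=2
Draw 1: a1=1.152, a2=0.264, a3=0.656, a4=0.477, a5=5.400, a0=7.949; τ=−ln(0.5901)/7.949=0.066 → t=0.066; u2·a0=0.2378·7.949=1.890; a1+a2=1.416 < 1.890 ≤ a1+…+a3=2.072 → R3 fires; R=7 E=5 G=2
Draw 2: a1=1.008, a2=0.440, a3=0.574, a4=0.795, a5=7.875, a0=10.692; τ=−ln(0.9749)/10.692=0.002 → t=0.069; u2·a0=0.1255·10.692=1.342; a1=1.008 < 1.342 ≤ a1+a2=1.448 → R2 fires; R=7 E=5 G=3
Draw 3: a1=1.512, a2=0.440, a3=0.574, a4=0.795, a5=7.875, a0=11.196; τ=−ln(0.8674)/11.196=0.013 → t=0.081; u2·a0=0.2158·11.196=2.416; a1+a2=1.952 < 2.416 ≤ a1+…+a3=2.526 → R3 fires; R=6 E=7 G=3
Draw 4: a1=1.296, a2=0.616, a3=0.492, a4=1.113, a5=9.450, a0=12.967; τ=−ln(0.3973)/12.967=0.071 → t=0.153; u2·a0=0.8461·12.967=10.971; a1+…+a4=3.517 < 10.971 ≤ a1+…+a5=12.967 → R5 fires; R=5 E=6 G=4
Draw 5: a1=1.440, a2=0.528, a3=0.410, a4=0.954, a5=6.750, a0=10.082; τ=−ln(0.9367)/10.082=0.006 → t=0.159; u2·a0=0.4988·10.082=5.029; a1+…+a4=3.332 < 5.029 ≤ a1+…+a5=10.082 → R5 fires; R=4 E=5 G=5
Draw 6: a1=1.440, a2=0.440, a3=0.328, a4=0.795, a5=4.500, a0=7.503; τ=−ln(0.5277)/7.503=0.085 → t=0.244; u2·a0=0.9385·7.503=7.042; a1+…+a4=3.003 < 7.042 ≤ a1+…+a5=7.503 → R5 fires; R=3 E=4 G=6
Draw 7: a1=1.296, a2=0.352, a3=0.246, a4=0.636, a5=2.700, a0=5.230; τ=−ln(0.9341)/5.230=0.013 → t=0.257; u2·a0=0.2261·5.230=1.183 ≤ a1=1.296 → R1 fires; R=3 E=6 G=5
Draw 8: a1=1.080, a2=0.528, a3=0.246, a4=0.954, a5=4.050, a0=6.858; τ=−ln(0.5229)/6.858=0.095 → t=0.352; u2·a0=0.5763·6.858=3.952; a1+…+a4=2.808 < 3.952 ≤ a1+…+a5=6.858 → R5 fires; R=2 E=5 G=6
Draw 9: a1=0.864, a2=0.440, a3=0.164, a4=0.795, a5=2.250, a0=4.513; τ=−ln(0.4783)/4.513=0.163 → t=0.515; u2·a0=0.8129·4.513=3.669; a1+…+a4=2.263 < 3.669 ≤ a1+…+a5=4.513 → R5 fires; R=1 E=4 G=7
Draw 10: a1=0.504, a2=0.352, a3=0.082, a4=0.636, a5=0.900, a0=2.474; τ=−ln(0.1749)/2.474=0.705 → t=1.220; u2·a0=0.6281·2.474=1.554; a1+…+a3=0.938 < 1.554 ≤ a1+…+a4=1.574 → R4 fires; R=3 E=3 G=8
Draw 11: a1=1.728, a2=0.264, a3=0.246, a4=0.477, a5=2.025, a0=4.740; τ=−ln(0.6265)/4.740=0.099 → t=1.319; u2·a0=0.5557·4.740=2.634; a1+…+a3=2.238 < 2.634 ≤ a1+…+a4=2.715 → R4 fires; R=5 E=2 G=9
Draw 12: a1=3.240, a2=0.176, a3=0.410, a4=0.318, a5=2.250, a0=6.394; τ=−ln(0.6809)/6.394=0.060 → t=1.379; u2·a0=0.4818·6.394=3.081 ≤ a1=3.240 → R1 fires; R=5 E=4 G=8
Draw 13: a1=2.880, a2=0.352, a3=0.410, a4=0.636, a5=4.500, a0=8.778; τ=−ln(0.9368)/8.778=0.007 → t=1.386; u2·a0=0.1905·8.778=1.672 ≤ a1=2.880 → R1 fires; R=5 E=6 G=7
Draw 14: a1=2.520, a2=0.528, a3=0.410, a4=0.954, a5=6.750, a0=11.162; τ=−ln(0.9454)/11.162=0.005 → t=1.391; u2·a0=0.4078·11.162=4.552; a1+…+a4=4.412 < 4.552 ≤ a1+…+a5=11.162 → R5 fires; R=4 E=5 G=8
Draw 15: a1=2.304, a2=0.440, a3=0.328, a4=0.795, a5=4.500, a0=8.367; τ=−ln(0.4914)/8.367=0.085 → t=1.476 > T=1.46: stop.
At T=1.46: R=4 E=5 G=8; the largest is G.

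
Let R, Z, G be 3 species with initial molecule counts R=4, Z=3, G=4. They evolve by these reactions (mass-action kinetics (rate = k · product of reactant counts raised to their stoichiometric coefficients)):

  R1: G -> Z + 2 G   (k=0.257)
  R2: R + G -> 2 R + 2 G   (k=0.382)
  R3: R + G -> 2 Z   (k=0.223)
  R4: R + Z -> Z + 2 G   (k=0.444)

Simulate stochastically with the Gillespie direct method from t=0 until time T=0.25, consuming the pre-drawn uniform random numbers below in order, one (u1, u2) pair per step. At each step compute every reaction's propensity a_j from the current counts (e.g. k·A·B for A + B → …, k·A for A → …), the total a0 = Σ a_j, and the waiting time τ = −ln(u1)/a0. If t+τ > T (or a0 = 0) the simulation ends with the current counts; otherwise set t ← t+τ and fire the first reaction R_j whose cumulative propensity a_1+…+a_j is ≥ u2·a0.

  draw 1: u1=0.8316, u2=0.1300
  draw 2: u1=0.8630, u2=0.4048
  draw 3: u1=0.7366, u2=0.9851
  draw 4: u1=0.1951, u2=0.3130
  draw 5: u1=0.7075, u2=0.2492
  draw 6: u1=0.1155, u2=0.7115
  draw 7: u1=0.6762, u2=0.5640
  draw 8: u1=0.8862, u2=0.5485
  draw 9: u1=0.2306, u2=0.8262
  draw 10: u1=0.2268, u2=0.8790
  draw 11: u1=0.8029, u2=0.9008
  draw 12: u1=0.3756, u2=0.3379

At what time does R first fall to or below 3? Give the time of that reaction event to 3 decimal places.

t=0.000: R=4 Z=3 G=4
Draw 1: a1=1.028, a2=6.112, a3=3.568, a4=5.328, a0=16.036; τ=−ln(0.8316)/16.036=0.011 → t=0.011; u2·a0=0.1300·16.036=2.085; a1=1.028 < 2.085 ≤ a1+a2=7.140 → R2 fires; R=5 Z=3 G=5
Draw 2: a1=1.285, a2=9.550, a3=5.575, a4=6.660, a0=23.070; τ=−ln(0.8630)/23.070=0.006 → t=0.018; u2·a0=0.4048·23.070=9.339; a1=1.285 < 9.339 ≤ a1+a2=10.835 → R2 fires; R=6 Z=3 G=6
Draw 3: a1=1.542, a2=13.752, a3=8.028, a4=7.992, a0=31.314; τ=−ln(0.7366)/31.314=0.010 → t=0.028; u2·a0=0.9851·31.314=30.847; a1+…+a3=23.322 < 30.847 ≤ a1+…+a4=31.314 → R4 fires; R=5 Z=3 G=8
Draw 4: a1=2.056, a2=15.280, a3=8.920, a4=6.660, a0=32.916; τ=−ln(0.1951)/32.916=0.050 → t=0.077; u2·a0=0.3130·32.916=10.303; a1=2.056 < 10.303 ≤ a1+a2=17.336 → R2 fires; R=6 Z=3 G=9
Draw 5: a1=2.313, a2=20.628, a3=12.042, a4=7.992, a0=42.975; τ=−ln(0.7075)/42.975=0.008 → t=0.085; u2·a0=0.2492·42.975=10.709; a1=2.313 < 10.709 ≤ a1+a2=22.941 → R2 fires; R=7 Z=3 G=10
Draw 6: a1=2.570, a2=26.740, a3=15.610, a4=9.324, a0=54.244; τ=−ln(0.1155)/54.244=0.040 → t=0.125; u2·a0=0.7115·54.244=38.595; a1+a2=29.310 < 38.595 ≤ a1+…+a3=44.920 → R3 fires; R=6 Z=5 G=9
Draw 7: a1=2.313, a2=20.628, a3=12.042, a4=13.320, a0=48.303; τ=−ln(0.6762)/48.303=0.008 → t=0.133; u2·a0=0.5640·48.303=27.243; a1+a2=22.941 < 27.243 ≤ a1+…+a3=34.983 → R3 fires; R=5 Z=7 G=8
Draw 8: a1=2.056, a2=15.280, a3=8.920, a4=15.540, a0=41.796; τ=−ln(0.8862)/41.796=0.003 → t=0.136; u2·a0=0.5485·41.796=22.925; a1+a2=17.336 < 22.925 ≤ a1+…+a3=26.256 → R3 fires; R=4 Z=9 G=7
Draw 9: a1=1.799, a2=10.696, a3=6.244, a4=15.984, a0=34.723; τ=−ln(0.2306)/34.723=0.042 → t=0.178; u2·a0=0.8262·34.723=28.688; a1+…+a3=18.739 < 28.688 ≤ a1+…+a4=34.723 → R4 fires; R=3 Z=9 G=9
Draw 10: a1=2.313, a2=10.314, a3=6.021, a4=11.988, a0=30.636; τ=−ln(0.2268)/30.636=0.048 → t=0.227; u2·a0=0.8790·30.636=26.929; a1+…+a3=18.648 < 26.929 ≤ a1+…+a4=30.636 → R4 fires; R=2 Z=9 G=11
Draw 11: a1=2.827, a2=8.404, a3=4.906, a4=7.992, a0=24.129; τ=−ln(0.8029)/24.129=0.009 → t=0.236; u2·a0=0.9008·24.129=21.735; a1+…+a3=16.137 < 21.735 ≤ a1+…+a4=24.129 → R4 fires; R=1 Z=9 G=13
Draw 12: a1=3.341, a2=4.966, a3=2.899, a4=3.996, a0=15.202; τ=−ln(0.3756)/15.202=0.064 → t=0.300 > T=0.25: stop.
R first becomes ≤ 3 when it reaches 3 at the event at t=0.178.

Threshold first reached at t = 0.178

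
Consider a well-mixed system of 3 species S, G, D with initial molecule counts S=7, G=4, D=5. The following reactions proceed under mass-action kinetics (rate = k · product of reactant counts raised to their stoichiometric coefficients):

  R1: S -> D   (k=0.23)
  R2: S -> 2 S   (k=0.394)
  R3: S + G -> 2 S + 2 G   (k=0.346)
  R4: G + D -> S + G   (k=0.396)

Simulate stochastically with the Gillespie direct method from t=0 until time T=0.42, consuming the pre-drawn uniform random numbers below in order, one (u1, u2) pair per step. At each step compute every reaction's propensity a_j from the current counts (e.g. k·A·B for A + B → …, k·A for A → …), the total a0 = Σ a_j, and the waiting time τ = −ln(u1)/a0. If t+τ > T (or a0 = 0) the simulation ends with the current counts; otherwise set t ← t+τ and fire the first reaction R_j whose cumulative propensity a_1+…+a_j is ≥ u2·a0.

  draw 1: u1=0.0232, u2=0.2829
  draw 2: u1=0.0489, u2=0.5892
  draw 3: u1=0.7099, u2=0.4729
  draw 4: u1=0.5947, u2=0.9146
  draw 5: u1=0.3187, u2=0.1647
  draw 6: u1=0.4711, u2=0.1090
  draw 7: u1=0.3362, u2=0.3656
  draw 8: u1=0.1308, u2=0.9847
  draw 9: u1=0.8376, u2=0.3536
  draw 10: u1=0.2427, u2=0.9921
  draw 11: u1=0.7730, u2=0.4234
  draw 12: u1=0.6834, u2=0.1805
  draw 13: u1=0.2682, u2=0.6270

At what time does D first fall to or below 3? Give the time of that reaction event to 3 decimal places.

t=0.000: S=7 G=4 D=5
Draw 1: a1=1.610, a2=2.758, a3=9.688, a4=7.920, a0=21.976; τ=−ln(0.0232)/21.976=0.171 → t=0.171; u2·a0=0.2829·21.976=6.217; a1+a2=4.368 < 6.217 ≤ a1+…+a3=14.056 → R3 fires; S=8 G=5 D=5
Draw 2: a1=1.840, a2=3.152, a3=13.840, a4=9.900, a0=28.732; τ=−ln(0.0489)/28.732=0.105 → t=0.276; u2·a0=0.5892·28.732=16.929; a1+a2=4.992 < 16.929 ≤ a1+…+a3=18.832 → R3 fires; S=9 G=6 D=5
Draw 3: a1=2.070, a2=3.546, a3=18.684, a4=11.880, a0=36.180; τ=−ln(0.7099)/36.180=0.009 → t=0.286; u2·a0=0.4729·36.180=17.110; a1+a2=5.616 < 17.110 ≤ a1+…+a3=24.300 → R3 fires; S=10 G=7 D=5
Draw 4: a1=2.300, a2=3.940, a3=24.220, a4=13.860, a0=44.320; τ=−ln(0.5947)/44.320=0.012 → t=0.297; u2·a0=0.9146·44.320=40.535; a1+…+a3=30.460 < 40.535 ≤ a1+…+a4=44.320 → R4 fires; S=11 G=7 D=4
Draw 5: a1=2.530, a2=4.334, a3=26.642, a4=11.088, a0=44.594; τ=−ln(0.3187)/44.594=0.026 → t=0.323; u2·a0=0.1647·44.594=7.345; a1+a2=6.864 < 7.345 ≤ a1+…+a3=33.506 → R3 fires; S=12 G=8 D=4
Draw 6: a1=2.760, a2=4.728, a3=33.216, a4=12.672, a0=53.376; τ=−ln(0.4711)/53.376=0.014 → t=0.337; u2·a0=0.1090·53.376=5.818; a1=2.760 < 5.818 ≤ a1+a2=7.488 → R2 fires; S=13 G=8 D=4
Draw 7: a1=2.990, a2=5.122, a3=35.984, a4=12.672, a0=56.768; τ=−ln(0.3362)/56.768=0.019 → t=0.356; u2·a0=0.3656·56.768=20.754; a1+a2=8.112 < 20.754 ≤ a1+…+a3=44.096 → R3 fires; S=14 G=9 D=4
Draw 8: a1=3.220, a2=5.516, a3=43.596, a4=14.256, a0=66.588; τ=−ln(0.1308)/66.588=0.031 → t=0.387; u2·a0=0.9847·66.588=65.569; a1+…+a3=52.332 < 65.569 ≤ a1+…+a4=66.588 → R4 fires; S=15 G=9 D=3
Draw 9: a1=3.450, a2=5.910, a3=46.710, a4=10.692, a0=66.762; τ=−ln(0.8376)/66.762=0.003 → t=0.390; u2·a0=0.3536·66.762=23.607; a1+a2=9.360 < 23.607 ≤ a1+…+a3=56.070 → R3 fires; S=16 G=10 D=3
Draw 10: a1=3.680, a2=6.304, a3=55.360, a4=11.880, a0=77.224; τ=−ln(0.2427)/77.224=0.018 → t=0.408; u2·a0=0.9921·77.224=76.614; a1+…+a3=65.344 < 76.614 ≤ a1+…+a4=77.224 → R4 fires; S=17 G=10 D=2
Draw 11: a1=3.910, a2=6.698, a3=58.820, a4=7.920, a0=77.348; τ=−ln(0.7730)/77.348=0.003 → t=0.411; u2·a0=0.4234·77.348=32.749; a1+a2=10.608 < 32.749 ≤ a1+…+a3=69.428 → R3 fires; S=18 G=11 D=2
Draw 12: a1=4.140, a2=7.092, a3=68.508, a4=8.712, a0=88.452; τ=−ln(0.6834)/88.452=0.004 → t=0.416; u2·a0=0.1805·88.452=15.966; a1+a2=11.232 < 15.966 ≤ a1+…+a3=79.740 → R3 fires; S=19 G=12 D=2
Draw 13: a1=4.370, a2=7.486, a3=78.888, a4=9.504, a0=100.248; τ=−ln(0.2682)/100.248=0.013 → t=0.429 > T=0.42: stop.
D first becomes ≤ 3 when it reaches 3 at the event at t=0.387.

Threshold first reached at t = 0.387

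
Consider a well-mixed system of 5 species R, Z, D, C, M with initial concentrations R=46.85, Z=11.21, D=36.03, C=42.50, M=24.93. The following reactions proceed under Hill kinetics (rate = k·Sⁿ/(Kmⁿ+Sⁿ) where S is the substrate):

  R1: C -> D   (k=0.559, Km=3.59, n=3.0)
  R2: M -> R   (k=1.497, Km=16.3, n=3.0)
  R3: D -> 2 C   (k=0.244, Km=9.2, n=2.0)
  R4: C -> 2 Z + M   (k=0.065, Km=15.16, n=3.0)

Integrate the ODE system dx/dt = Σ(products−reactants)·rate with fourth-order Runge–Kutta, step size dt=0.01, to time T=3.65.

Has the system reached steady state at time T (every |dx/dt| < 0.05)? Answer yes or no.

RK4 with dt=0.01: 365 steps to T=3.65. Trajectory (selected grid times):
t=0.00: R=46.85 Z=11.21 D=36.03 C=42.50 M=24.93
t=0.41: R=47.33 Z=11.26 D=36.17 C=42.43 M=24.48
t=0.81: R=47.79 Z=11.31 D=36.30 C=42.37 M=24.04
t=1.22: R=48.25 Z=11.36 D=36.43 C=42.30 M=23.60
t=1.62: R=48.70 Z=11.41 D=36.56 C=42.24 M=23.18
t=2.03: R=49.15 Z=11.46 D=36.70 C=42.17 M=22.76
t=2.43: R=49.59 Z=11.51 D=36.83 C=42.11 M=22.35
t=2.84: R=50.02 Z=11.56 D=36.97 C=42.04 M=21.93
t=3.24: R=50.45 Z=11.61 D=37.10 C=41.98 M=21.54
t=3.65: R=50.87 Z=11.66 D=37.23 C=41.91 M=21.14
Rates at T: R1=0.5586, R2=1.0263, R3=0.2300, R4=0.0621
dx/dt at T (Σ net stoichiometry × rate): R=+1.0263, Z=+0.1241, D=+0.3287, C=-0.1608, M=-0.9643
Largest |dx/dt| is |+1.0263| (R) ≥ 0.05 → not steady.

Steady state at T: no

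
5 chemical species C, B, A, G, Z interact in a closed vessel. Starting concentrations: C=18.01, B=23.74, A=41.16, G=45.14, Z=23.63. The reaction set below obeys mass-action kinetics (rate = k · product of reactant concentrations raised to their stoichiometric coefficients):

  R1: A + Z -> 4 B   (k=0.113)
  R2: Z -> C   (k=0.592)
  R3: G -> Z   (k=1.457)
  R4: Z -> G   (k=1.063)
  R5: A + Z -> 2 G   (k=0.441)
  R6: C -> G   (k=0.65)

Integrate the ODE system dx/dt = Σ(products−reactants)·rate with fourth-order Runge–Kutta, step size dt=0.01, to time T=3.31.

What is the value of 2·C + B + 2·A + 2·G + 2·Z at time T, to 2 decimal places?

Value at T = 279.62

Check how each reaction changes W = 2·C + B + 2·A + 2·G + 2·Z (weight of products minus weight of reactants):
R1: A + Z -> 4 B: (1·4) − (2·1 + 2·1) = 4 − 4 = 0
R2: Z -> C: (2·1) − (2·1) = 2 − 2 = 0
R3: G -> Z: (2·1) − (2·1) = 2 − 2 = 0
R4: Z -> G: (2·1) − (2·1) = 2 − 2 = 0
R5: A + Z -> 2 G: (2·2) − (2·1 + 2·1) = 4 − 4 = 0
R6: C -> G: (2·1) − (2·1) = 2 − 2 = 0
Every reaction leaves W unchanged, so W is conserved and no simulation is needed: W(T) = W(0) = 2·18.01 + 23.74 + 2·41.16 + 2·45.14 + 2·23.63 = 279.62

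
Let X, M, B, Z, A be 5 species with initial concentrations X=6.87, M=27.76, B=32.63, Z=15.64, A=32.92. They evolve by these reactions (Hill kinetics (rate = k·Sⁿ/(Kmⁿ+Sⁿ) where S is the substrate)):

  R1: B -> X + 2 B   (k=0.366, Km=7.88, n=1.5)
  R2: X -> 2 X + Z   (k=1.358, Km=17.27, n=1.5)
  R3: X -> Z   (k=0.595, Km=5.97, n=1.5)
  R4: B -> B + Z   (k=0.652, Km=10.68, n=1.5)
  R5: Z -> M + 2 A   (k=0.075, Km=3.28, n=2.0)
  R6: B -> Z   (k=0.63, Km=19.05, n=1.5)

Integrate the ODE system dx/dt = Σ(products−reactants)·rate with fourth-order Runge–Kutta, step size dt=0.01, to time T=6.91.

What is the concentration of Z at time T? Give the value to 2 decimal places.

Z at T = 26.58

RK4 with dt=0.01: 691 steps to T=6.91. Trajectory (selected grid times):
t=0.00: X=6.87 M=27.76 B=32.63 Z=15.64 A=32.92
t=0.77: X=7.08 M=27.82 B=32.55 Z=16.81 A=33.03
t=1.54: X=7.29 M=27.87 B=32.46 Z=18.00 A=33.14
t=2.30: X=7.50 M=27.93 B=32.38 Z=19.18 A=33.25
t=3.07: X=7.72 M=27.98 B=32.30 Z=20.38 A=33.37
t=3.84: X=7.94 M=28.04 B=32.22 Z=21.60 A=33.48
t=4.61: X=8.17 M=28.10 B=32.14 Z=22.83 A=33.59
t=5.37: X=8.39 M=28.15 B=32.05 Z=24.06 A=33.70
t=6.14: X=8.62 M=28.21 B=31.97 Z=25.31 A=33.82
t=6.91: X=8.86 M=28.27 B=31.89 Z=26.58 A=33.93
Read off Z at T=6.91: 26.58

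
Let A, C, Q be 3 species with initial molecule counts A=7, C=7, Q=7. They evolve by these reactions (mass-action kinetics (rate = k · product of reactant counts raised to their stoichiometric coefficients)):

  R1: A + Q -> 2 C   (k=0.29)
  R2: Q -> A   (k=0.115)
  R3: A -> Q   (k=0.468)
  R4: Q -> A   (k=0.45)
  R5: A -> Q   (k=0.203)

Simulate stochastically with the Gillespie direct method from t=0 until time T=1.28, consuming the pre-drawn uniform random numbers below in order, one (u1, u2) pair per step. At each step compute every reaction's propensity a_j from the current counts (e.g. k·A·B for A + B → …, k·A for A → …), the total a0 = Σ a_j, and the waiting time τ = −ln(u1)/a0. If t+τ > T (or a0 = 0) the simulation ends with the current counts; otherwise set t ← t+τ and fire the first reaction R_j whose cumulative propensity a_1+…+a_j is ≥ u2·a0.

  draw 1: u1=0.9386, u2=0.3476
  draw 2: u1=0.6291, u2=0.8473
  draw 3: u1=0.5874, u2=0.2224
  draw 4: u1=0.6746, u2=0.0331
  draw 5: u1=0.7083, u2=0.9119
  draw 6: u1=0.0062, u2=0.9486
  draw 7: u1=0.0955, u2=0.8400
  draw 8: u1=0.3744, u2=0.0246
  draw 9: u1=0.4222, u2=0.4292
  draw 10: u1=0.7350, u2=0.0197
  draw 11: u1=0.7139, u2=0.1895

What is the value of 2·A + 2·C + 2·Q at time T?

Check how each reaction changes W = 2·A + 2·C + 2·Q (weight of products minus weight of reactants):
R1: A + Q -> 2 C: (2·2) − (2·1 + 2·1) = 4 − 4 = 0
R2: Q -> A: (2·1) − (2·1) = 2 − 2 = 0
R3: A -> Q: (2·1) − (2·1) = 2 − 2 = 0
R4: Q -> A: (2·1) − (2·1) = 2 − 2 = 0
R5: A -> Q: (2·1) − (2·1) = 2 − 2 = 0
Every reaction leaves W unchanged, so W is conserved and no simulation is needed: W(T) = W(0) = 2·7 + 2·7 + 2·7 = 42

Value at T = 42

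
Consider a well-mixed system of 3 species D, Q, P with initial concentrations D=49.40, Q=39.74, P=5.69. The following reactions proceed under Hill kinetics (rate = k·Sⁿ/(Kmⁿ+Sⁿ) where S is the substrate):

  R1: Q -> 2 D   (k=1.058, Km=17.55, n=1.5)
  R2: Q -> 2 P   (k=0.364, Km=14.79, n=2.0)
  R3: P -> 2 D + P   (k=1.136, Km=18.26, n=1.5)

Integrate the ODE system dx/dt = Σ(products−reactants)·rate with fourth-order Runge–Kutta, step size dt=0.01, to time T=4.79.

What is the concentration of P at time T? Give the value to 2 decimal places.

RK4 with dt=0.01: 479 steps to T=4.79. Trajectory (selected grid times):
t=0.00: D=49.40 Q=39.74 P=5.69
t=0.53: D=50.45 Q=39.14 P=6.03
t=1.06: D=51.51 Q=38.54 P=6.37
t=1.60: D=52.60 Q=37.93 P=6.71
t=2.13: D=53.67 Q=37.34 P=7.04
t=2.66: D=54.76 Q=36.75 P=7.37
t=3.19: D=55.85 Q=36.17 P=7.71
t=3.73: D=56.97 Q=35.57 P=8.04
t=4.26: D=58.08 Q=34.99 P=8.37
t=4.79: D=59.20 Q=34.42 P=8.70
Read off P at T=4.79: 8.70

P at T = 8.70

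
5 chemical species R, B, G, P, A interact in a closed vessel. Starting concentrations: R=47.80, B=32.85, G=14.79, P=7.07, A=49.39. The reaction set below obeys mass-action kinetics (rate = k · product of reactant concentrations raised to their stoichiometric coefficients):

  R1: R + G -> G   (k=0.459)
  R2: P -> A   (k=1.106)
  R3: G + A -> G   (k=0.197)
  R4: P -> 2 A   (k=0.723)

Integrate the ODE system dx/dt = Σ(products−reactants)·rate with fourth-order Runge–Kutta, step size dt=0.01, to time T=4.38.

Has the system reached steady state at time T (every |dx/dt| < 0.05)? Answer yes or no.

Steady state at T: yes

RK4 with dt=0.01: 438 steps to T=4.38. Trajectory (selected grid times):
t=0.00: R=47.80 B=32.85 G=14.79 P=7.07 A=49.39
t=0.49: R=1.72 B=32.85 G=14.79 P=2.89 A=14.65
t=0.97: R=0.07 B=32.85 G=14.79 P=1.20 A=4.76
t=1.46: R=0.00 B=32.85 G=14.79 P=0.49 A=1.62
t=1.95: R=0.00 B=32.85 G=14.79 P=0.20 A=0.58
t=2.43: R=0.00 B=32.85 G=14.79 P=0.08 A=0.22
t=2.92: R=0.00 B=32.85 G=14.79 P=0.03 A=0.09
t=3.41: R=0.00 B=32.85 G=14.79 P=0.01 A=0.03
t=3.89: R=0.00 B=32.85 G=14.79 P=0.01 A=0.01
t=4.38: R=0.00 B=32.85 G=14.79 P=0.00 A=0.01
Rates at T: R1=0.0000, R2=0.0026, R3=0.0164, R4=0.0017
dx/dt at T (Σ net stoichiometry × rate): R=-0.0000, B=+0.0000, G=+0.0000, P=-0.0043, A=-0.0104
Largest |dx/dt| is |-0.0104| (A) < 0.05 → steady.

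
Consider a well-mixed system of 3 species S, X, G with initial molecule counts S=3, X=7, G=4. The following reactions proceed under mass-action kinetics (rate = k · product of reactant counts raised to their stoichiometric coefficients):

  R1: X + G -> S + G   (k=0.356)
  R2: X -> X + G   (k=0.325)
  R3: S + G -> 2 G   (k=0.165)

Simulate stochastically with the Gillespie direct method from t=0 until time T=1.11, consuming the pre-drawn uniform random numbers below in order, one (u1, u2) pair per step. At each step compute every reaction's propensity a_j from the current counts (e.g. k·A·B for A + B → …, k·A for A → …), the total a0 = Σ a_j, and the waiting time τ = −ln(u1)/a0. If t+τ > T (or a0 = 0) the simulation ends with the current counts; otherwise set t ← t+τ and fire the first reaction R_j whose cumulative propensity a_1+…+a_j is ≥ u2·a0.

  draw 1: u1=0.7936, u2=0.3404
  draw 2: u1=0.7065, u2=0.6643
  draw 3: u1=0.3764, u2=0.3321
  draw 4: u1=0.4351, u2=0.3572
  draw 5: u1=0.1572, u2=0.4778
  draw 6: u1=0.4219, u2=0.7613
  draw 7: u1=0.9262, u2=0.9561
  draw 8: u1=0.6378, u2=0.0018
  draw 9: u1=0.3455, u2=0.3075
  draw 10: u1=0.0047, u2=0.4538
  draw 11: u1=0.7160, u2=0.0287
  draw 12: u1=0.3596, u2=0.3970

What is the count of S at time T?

t=0.000: S=3 X=7 G=4
Draw 1: a1=9.968, a2=2.275, a3=1.980, a0=14.223; τ=−ln(0.7936)/14.223=0.016 → t=0.016; u2·a0=0.3404·14.223=4.842 ≤ a1=9.968 → R1 fires; S=4 X=6 G=4
Draw 2: a1=8.544, a2=1.950, a3=2.640, a0=13.134; τ=−ln(0.7065)/13.134=0.026 → t=0.043; u2·a0=0.6643·13.134=8.725; a1=8.544 < 8.725 ≤ a1+a2=10.494 → R2 fires; S=4 X=6 G=5
Draw 3: a1=10.680, a2=1.950, a3=3.300, a0=15.930; τ=−ln(0.3764)/15.930=0.061 → t=0.104; u2·a0=0.3321·15.930=5.290 ≤ a1=10.680 → R1 fires; S=5 X=5 G=5
Draw 4: a1=8.900, a2=1.625, a3=4.125, a0=14.650; τ=−ln(0.4351)/14.650=0.057 → t=0.161; u2·a0=0.3572·14.650=5.233 ≤ a1=8.900 → R1 fires; S=6 X=4 G=5
Draw 5: a1=7.120, a2=1.300, a3=4.950, a0=13.370; τ=−ln(0.1572)/13.370=0.138 → t=0.299; u2·a0=0.4778·13.370=6.388 ≤ a1=7.120 → R1 fires; S=7 X=3 G=5
Draw 6: a1=5.340, a2=0.975, a3=5.775, a0=12.090; τ=−ln(0.4219)/12.090=0.071 → t=0.371; u2·a0=0.7613·12.090=9.204; a1+a2=6.315 < 9.204 ≤ a1+…+a3=12.090 → R3 fires; S=6 X=3 G=6
Draw 7: a1=6.408, a2=0.975, a3=5.940, a0=13.323; τ=−ln(0.9262)/13.323=0.006 → t=0.376; u2·a0=0.9561·13.323=12.738; a1+a2=7.383 < 12.738 ≤ a1+…+a3=13.323 → R3 fires; S=5 X=3 G=7
Draw 8: a1=7.476, a2=0.975, a3=5.775, a0=14.226; τ=−ln(0.6378)/14.226=0.032 → t=0.408; u2·a0=0.0018·14.226=0.026 ≤ a1=7.476 → R1 fires; S=6 X=2 G=7
Draw 9: a1=4.984, a2=0.650, a3=6.930, a0=12.564; τ=−ln(0.3455)/12.564=0.085 → t=0.493; u2·a0=0.3075·12.564=3.863 ≤ a1=4.984 → R1 fires; S=7 X=1 G=7
Draw 10: a1=2.492, a2=0.325, a3=8.085, a0=10.902; τ=−ln(0.0047)/10.902=0.492 → t=0.984; u2·a0=0.4538·10.902=4.947; a1+a2=2.817 < 4.947 ≤ a1+…+a3=10.902 → R3 fires; S=6 X=1 G=8
Draw 11: a1=2.848, a2=0.325, a3=7.920, a0=11.093; τ=−ln(0.7160)/11.093=0.030 → t=1.014; u2·a0=0.0287·11.093=0.318 ≤ a1=2.848 → R1 fires; S=7 X=0 G=8
Draw 12: a1=0.000, a2=0.000, a3=9.240, a0=9.240; τ=−ln(0.3596)/9.240=0.111 → t=1.125 > T=1.11: stop.
Read off S at T=1.11: 7

S at T = 7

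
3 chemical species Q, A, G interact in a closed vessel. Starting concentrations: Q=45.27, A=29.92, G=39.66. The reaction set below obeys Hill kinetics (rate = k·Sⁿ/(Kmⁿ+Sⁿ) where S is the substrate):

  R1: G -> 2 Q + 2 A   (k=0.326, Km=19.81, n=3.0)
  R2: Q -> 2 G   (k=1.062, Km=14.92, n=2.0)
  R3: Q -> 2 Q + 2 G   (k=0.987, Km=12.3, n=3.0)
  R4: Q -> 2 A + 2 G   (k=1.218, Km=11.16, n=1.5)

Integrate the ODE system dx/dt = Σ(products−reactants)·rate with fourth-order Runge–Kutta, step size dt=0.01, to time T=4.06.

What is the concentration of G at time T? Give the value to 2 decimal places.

G at T = 62.79

RK4 with dt=0.01: 406 steps to T=4.06. Trajectory (selected grid times):
t=0.00: Q=45.27 A=29.92 G=39.66
t=0.45: Q=45.05 A=31.16 G=42.24
t=0.90: Q=44.83 A=32.40 G=44.81
t=1.35: Q=44.62 A=33.65 G=47.38
t=1.80: Q=44.42 A=34.90 G=49.94
t=2.26: Q=44.21 A=36.18 G=52.56
t=2.71: Q=44.01 A=37.43 G=55.12
t=3.16: Q=43.81 A=38.68 G=57.68
t=3.61: Q=43.61 A=39.94 G=60.24
t=4.06: Q=43.42 A=41.19 G=62.79
Read off G at T=4.06: 62.79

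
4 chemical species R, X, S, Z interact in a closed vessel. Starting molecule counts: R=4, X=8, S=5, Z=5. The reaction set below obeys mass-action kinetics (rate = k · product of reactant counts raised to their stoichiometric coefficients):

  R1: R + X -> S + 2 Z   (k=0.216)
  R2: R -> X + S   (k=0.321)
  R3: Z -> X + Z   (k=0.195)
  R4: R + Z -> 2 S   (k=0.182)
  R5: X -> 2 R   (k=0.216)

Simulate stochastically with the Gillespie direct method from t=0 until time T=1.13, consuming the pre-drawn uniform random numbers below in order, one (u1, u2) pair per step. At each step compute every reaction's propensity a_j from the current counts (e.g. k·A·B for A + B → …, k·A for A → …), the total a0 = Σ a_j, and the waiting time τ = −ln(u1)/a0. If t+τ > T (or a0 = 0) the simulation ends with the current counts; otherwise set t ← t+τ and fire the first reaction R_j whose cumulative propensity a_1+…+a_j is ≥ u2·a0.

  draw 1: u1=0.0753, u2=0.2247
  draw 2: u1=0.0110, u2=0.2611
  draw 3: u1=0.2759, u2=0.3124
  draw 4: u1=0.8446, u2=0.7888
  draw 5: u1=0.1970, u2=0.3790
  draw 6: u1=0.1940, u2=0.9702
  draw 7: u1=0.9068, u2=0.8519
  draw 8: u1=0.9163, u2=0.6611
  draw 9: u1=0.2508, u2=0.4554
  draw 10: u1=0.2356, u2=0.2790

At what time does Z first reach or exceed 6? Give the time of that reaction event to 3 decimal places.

t=0.000: R=4 X=8 S=5 Z=5
Draw 1: a1=6.912, a2=1.284, a3=0.975, a4=3.640, a5=1.728, a0=14.539; τ=−ln(0.0753)/14.539=0.178 → t=0.178; u2·a0=0.2247·14.539=3.267 ≤ a1=6.912 → R1 fires; R=3 X=7 S=6 Z=7
Draw 2: a1=4.536, a2=0.963, a3=1.365, a4=3.822, a5=1.512, a0=12.198; τ=−ln(0.0110)/12.198=0.370 → t=0.548; u2·a0=0.2611·12.198=3.185 ≤ a1=4.536 → R1 fires; R=2 X=6 S=7 Z=9
Draw 3: a1=2.592, a2=0.642, a3=1.755, a4=3.276, a5=1.296, a0=9.561; τ=−ln(0.2759)/9.561=0.135 → t=0.682; u2·a0=0.3124·9.561=2.987; a1=2.592 < 2.987 ≤ a1+a2=3.234 → R2 fires; R=1 X=7 S=8 Z=9
Draw 4: a1=1.512, a2=0.321, a3=1.755, a4=1.638, a5=1.512, a0=6.738; τ=−ln(0.8446)/6.738=0.025 → t=0.707; u2·a0=0.7888·6.738=5.315; a1+…+a4=5.226 < 5.315 ≤ a1+…+a5=6.738 → R5 fires; R=3 X=6 S=8 Z=9
Draw 5: a1=3.888, a2=0.963, a3=1.755, a4=4.914, a5=1.296, a0=12.816; τ=−ln(0.1970)/12.816=0.127 → t=0.834; u2·a0=0.3790·12.816=4.857; a1+a2=4.851 < 4.857 ≤ a1+…+a3=6.606 → R3 fires; R=3 X=7 S=8 Z=9
Draw 6: a1=4.536, a2=0.963, a3=1.755, a4=4.914, a5=1.512, a0=13.680; τ=−ln(0.1940)/13.680=0.120 → t=0.954; u2·a0=0.9702·13.680=13.272; a1+…+a4=12.168 < 13.272 ≤ a1+…+a5=13.680 → R5 fires; R=5 X=6 S=8 Z=9
Draw 7: a1=6.480, a2=1.605, a3=1.755, a4=8.190, a5=1.296, a0=19.326; τ=−ln(0.9068)/19.326=0.005 → t=0.959; u2·a0=0.8519·19.326=16.464; a1+…+a3=9.840 < 16.464 ≤ a1+…+a4=18.030 → R4 fires; R=4 X=6 S=10 Z=8
Draw 8: a1=5.184, a2=1.284, a3=1.560, a4=5.824, a5=1.296, a0=15.148; τ=−ln(0.9163)/15.148=0.006 → t=0.965; u2·a0=0.6611·15.148=10.014; a1+…+a3=8.028 < 10.014 ≤ a1+…+a4=13.852 → R4 fires; R=3 X=6 S=12 Z=7
Draw 9: a1=3.888, a2=0.963, a3=1.365, a4=3.822, a5=1.296, a0=11.334; τ=−ln(0.2508)/11.334=0.122 → t=1.087; u2·a0=0.4554·11.334=5.162; a1+a2=4.851 < 5.162 ≤ a1+…+a3=6.216 → R3 fires; R=3 X=7 S=12 Z=7
Draw 10: a1=4.536, a2=0.963, a3=1.365, a4=3.822, a5=1.512, a0=12.198; τ=−ln(0.2356)/12.198=0.119 → t=1.205 > T=1.13: stop.
Z first becomes ≥ 6 when it reaches 7 at the event at t=0.178.

Threshold first reached at t = 0.178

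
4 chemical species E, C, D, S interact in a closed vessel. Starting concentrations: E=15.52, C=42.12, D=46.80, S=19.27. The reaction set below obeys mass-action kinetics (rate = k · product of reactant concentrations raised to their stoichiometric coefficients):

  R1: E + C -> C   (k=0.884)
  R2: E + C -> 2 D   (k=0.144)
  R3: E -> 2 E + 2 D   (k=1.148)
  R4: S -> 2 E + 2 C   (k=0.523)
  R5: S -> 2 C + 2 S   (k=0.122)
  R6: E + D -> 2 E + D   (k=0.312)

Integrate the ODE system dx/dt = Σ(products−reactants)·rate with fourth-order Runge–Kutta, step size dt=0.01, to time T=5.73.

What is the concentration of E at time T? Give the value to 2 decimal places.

E at T = 0.03

RK4 with dt=0.01: 573 steps to T=5.73. Trajectory (selected grid times):
t=0.00: E=15.52 C=42.12 D=46.80 S=19.27
t=0.64: E=0.52 C=49.86 D=61.74 S=14.91
t=1.27: E=0.32 C=58.56 D=66.34 S=11.58
t=1.91: E=0.21 C=65.50 D=69.73 S=8.96
t=2.55: E=0.15 C=70.90 D=72.24 S=6.93
t=3.18: E=0.11 C=75.03 D=74.10 S=5.38
t=3.82: E=0.08 C=78.30 D=75.54 S=4.17
t=4.46: E=0.06 C=80.84 D=76.64 S=3.22
t=5.09: E=0.04 C=82.77 D=77.47 S=2.50
t=5.73: E=0.03 C=84.30 D=78.12 S=1.94
Read off E at T=5.73: 0.03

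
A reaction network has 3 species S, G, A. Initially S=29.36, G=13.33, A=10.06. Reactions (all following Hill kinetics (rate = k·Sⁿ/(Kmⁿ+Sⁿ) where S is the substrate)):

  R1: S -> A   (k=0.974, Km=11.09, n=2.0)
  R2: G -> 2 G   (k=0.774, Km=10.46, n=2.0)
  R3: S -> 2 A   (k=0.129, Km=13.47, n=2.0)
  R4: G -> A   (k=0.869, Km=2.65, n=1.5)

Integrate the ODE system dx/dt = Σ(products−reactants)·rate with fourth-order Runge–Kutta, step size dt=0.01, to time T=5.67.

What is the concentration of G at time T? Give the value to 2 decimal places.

RK4 with dt=0.01: 567 steps to T=5.67. Trajectory (selected grid times):
t=0.00: S=29.36 G=13.33 A=10.06
t=0.63: S=28.76 G=13.13 A=11.23
t=1.26: S=28.16 G=12.92 A=12.40
t=1.89: S=27.56 G=12.71 A=13.56
t=2.52: S=26.97 G=12.50 A=14.72
t=3.15: S=26.38 G=12.29 A=15.87
t=3.78: S=25.80 G=12.07 A=17.01
t=4.41: S=25.22 G=11.86 A=18.15
t=5.04: S=24.64 G=11.63 A=19.28
t=5.67: S=24.07 G=11.41 A=20.41
Read off G at T=5.67: 11.41

G at T = 11.41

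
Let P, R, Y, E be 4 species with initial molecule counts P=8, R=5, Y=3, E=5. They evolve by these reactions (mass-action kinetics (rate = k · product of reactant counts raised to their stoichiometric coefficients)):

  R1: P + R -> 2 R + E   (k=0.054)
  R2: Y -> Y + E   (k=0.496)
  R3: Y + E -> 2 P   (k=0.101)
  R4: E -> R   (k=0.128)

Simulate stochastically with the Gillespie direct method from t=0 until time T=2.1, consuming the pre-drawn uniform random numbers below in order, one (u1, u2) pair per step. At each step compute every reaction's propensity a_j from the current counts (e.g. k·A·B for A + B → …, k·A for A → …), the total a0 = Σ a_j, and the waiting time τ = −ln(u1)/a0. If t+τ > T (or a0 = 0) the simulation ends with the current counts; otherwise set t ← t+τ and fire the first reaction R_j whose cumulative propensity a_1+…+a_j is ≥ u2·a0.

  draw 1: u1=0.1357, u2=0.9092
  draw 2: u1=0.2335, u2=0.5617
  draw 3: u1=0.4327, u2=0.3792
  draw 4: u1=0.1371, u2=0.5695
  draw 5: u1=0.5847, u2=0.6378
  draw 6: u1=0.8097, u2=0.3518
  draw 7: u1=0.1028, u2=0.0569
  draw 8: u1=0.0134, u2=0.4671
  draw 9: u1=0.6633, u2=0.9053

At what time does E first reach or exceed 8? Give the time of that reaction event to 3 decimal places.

Threshold first reached at t = 1.470

t=0.000: P=8 R=5 Y=3 E=5
Draw 1: a1=2.160, a2=1.488, a3=1.515, a4=0.640, a0=5.803; τ=−ln(0.1357)/5.803=0.344 → t=0.344; u2·a0=0.9092·5.803=5.276; a1+…+a3=5.163 < 5.276 ≤ a1+…+a4=5.803 → R4 fires; P=8 R=6 Y=3 E=4
Draw 2: a1=2.592, a2=1.488, a3=1.212, a4=0.512, a0=5.804; τ=−ln(0.2335)/5.804=0.251 → t=0.595; u2·a0=0.5617·5.804=3.260; a1=2.592 < 3.260 ≤ a1+a2=4.080 → R2 fires; P=8 R=6 Y=3 E=5
Draw 3: a1=2.592, a2=1.488, a3=1.515, a4=0.640, a0=6.235; τ=−ln(0.4327)/6.235=0.134 → t=0.729; u2·a0=0.3792·6.235=2.364 ≤ a1=2.592 → R1 fires; P=7 R=7 Y=3 E=6
Draw 4: a1=2.646, a2=1.488, a3=1.818, a4=0.768, a0=6.720; τ=−ln(0.1371)/6.720=0.296 → t=1.025; u2·a0=0.5695·6.720=3.827; a1=2.646 < 3.827 ≤ a1+a2=4.134 → R2 fires; P=7 R=7 Y=3 E=7
Draw 5: a1=2.646, a2=1.488, a3=2.121, a4=0.896, a0=7.151; τ=−ln(0.5847)/7.151=0.075 → t=1.100; u2·a0=0.6378·7.151=4.561; a1+a2=4.134 < 4.561 ≤ a1+…+a3=6.255 → R3 fires; P=9 R=7 Y=2 E=6
Draw 6: a1=3.402, a2=0.992, a3=1.212, a4=0.768, a0=6.374; τ=−ln(0.8097)/6.374=0.033 → t=1.133; u2·a0=0.3518·6.374=2.242 ≤ a1=3.402 → R1 fires; P=8 R=8 Y=2 E=7
Draw 7: a1=3.456, a2=0.992, a3=1.414, a4=0.896, a0=6.758; τ=−ln(0.1028)/6.758=0.337 → t=1.470; u2·a0=0.0569·6.758=0.385 ≤ a1=3.456 → R1 fires; P=7 R=9 Y=2 E=8
Draw 8: a1=3.402, a2=0.992, a3=1.616, a4=1.024, a0=7.034; τ=−ln(0.0134)/7.034=0.613 → t=2.083; u2·a0=0.4671·7.034=3.286 ≤ a1=3.402 → R1 fires; P=6 R=10 Y=2 E=9
Draw 9: a1=3.240, a2=0.992, a3=1.818, a4=1.152, a0=7.202; τ=−ln(0.6633)/7.202=0.057 → t=2.140 > T=2.1: stop.
E first becomes ≥ 8 when it reaches 8 at the event at t=1.470.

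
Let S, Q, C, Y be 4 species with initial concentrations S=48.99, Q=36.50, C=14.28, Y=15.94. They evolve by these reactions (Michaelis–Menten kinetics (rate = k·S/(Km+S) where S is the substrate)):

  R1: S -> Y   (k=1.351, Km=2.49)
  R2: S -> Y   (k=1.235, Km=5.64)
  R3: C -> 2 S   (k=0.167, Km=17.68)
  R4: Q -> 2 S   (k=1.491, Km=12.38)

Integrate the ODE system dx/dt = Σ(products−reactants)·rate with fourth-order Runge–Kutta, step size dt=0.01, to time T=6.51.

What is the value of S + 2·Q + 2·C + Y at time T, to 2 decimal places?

Value at T = 166.49

Check how each reaction changes W = S + 2·Q + 2·C + Y (weight of products minus weight of reactants):
R1: S -> Y: (1·1) − (1·1) = 1 − 1 = 0
R2: S -> Y: (1·1) − (1·1) = 1 − 1 = 0
R3: C -> 2 S: (1·2) − (2·1) = 2 − 2 = 0
R4: Q -> 2 S: (1·2) − (2·1) = 2 − 2 = 0
Every reaction leaves W unchanged, so W is conserved and no simulation is needed: W(T) = W(0) = 48.99 + 2·36.50 + 2·14.28 + 15.94 = 166.49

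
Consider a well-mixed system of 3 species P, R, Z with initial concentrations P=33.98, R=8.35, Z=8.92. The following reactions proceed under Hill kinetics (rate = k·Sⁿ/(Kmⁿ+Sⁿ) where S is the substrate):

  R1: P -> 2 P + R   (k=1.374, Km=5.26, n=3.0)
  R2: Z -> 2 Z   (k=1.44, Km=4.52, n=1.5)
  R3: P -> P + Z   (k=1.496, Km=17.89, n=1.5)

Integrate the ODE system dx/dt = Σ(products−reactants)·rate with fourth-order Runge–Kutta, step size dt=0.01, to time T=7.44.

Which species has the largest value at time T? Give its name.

Dominant species at T: P

RK4 with dt=0.01: 744 steps to T=7.44. Trajectory (selected grid times):
t=0.00: P=33.98 R=8.35 Z=8.92
t=0.83: P=35.12 R=9.49 Z=10.73
t=1.65: P=36.24 R=10.61 Z=12.59
t=2.48: P=37.38 R=11.75 Z=14.52
t=3.31: P=38.51 R=12.88 Z=16.49
t=4.13: P=39.64 R=14.01 Z=18.47
t=4.96: P=40.78 R=15.15 Z=20.50
t=5.79: P=41.91 R=16.28 Z=22.56
t=6.61: P=43.04 R=17.41 Z=24.61
t=7.44: P=44.18 R=18.55 Z=26.71
At T=7.44: P=44.18 R=18.55 Z=26.71; the largest is P.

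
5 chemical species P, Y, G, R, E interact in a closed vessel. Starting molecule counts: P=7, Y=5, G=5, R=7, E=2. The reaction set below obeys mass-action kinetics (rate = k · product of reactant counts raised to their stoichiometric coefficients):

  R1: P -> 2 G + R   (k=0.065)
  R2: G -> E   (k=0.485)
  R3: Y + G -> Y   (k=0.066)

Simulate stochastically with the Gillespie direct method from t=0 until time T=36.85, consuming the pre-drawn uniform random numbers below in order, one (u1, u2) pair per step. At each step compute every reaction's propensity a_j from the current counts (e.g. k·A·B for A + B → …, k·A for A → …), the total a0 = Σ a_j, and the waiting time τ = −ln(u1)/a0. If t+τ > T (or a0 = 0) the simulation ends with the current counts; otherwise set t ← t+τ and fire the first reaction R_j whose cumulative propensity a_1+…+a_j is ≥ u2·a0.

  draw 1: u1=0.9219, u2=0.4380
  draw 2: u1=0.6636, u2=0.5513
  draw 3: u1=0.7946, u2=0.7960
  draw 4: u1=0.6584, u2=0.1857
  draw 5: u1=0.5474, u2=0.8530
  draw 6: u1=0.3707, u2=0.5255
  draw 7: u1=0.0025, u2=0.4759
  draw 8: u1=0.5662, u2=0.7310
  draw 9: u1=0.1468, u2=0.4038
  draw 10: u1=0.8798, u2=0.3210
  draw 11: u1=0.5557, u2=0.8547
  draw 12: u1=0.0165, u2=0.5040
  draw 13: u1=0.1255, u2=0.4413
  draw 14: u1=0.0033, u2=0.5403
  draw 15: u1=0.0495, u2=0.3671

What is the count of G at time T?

t=0.000: P=7 Y=5 G=5 R=7 E=2
Draw 1: a1=0.455, a2=2.425, a3=1.650, a0=4.530; τ=−ln(0.9219)/4.530=0.018 → t=0.018; u2·a0=0.4380·4.530=1.984; a1=0.455 < 1.984 ≤ a1+a2=2.880 → R2 fires; P=7 Y=5 G=4 R=7 E=3
Draw 2: a1=0.455, a2=1.940, a3=1.320, a0=3.715; τ=−ln(0.6636)/3.715=0.110 → t=0.128; u2·a0=0.5513·3.715=2.048; a1=0.455 < 2.048 ≤ a1+a2=2.395 → R2 fires; P=7 Y=5 G=3 R=7 E=4
Draw 3: a1=0.455, a2=1.455, a3=0.990, a0=2.900; τ=−ln(0.7946)/2.900=0.079 → t=0.208; u2·a0=0.7960·2.900=2.308; a1+a2=1.910 < 2.308 ≤ a1+…+a3=2.900 → R3 fires; P=7 Y=5 G=2 R=7 E=4
Draw 4: a1=0.455, a2=0.970, a3=0.660, a0=2.085; τ=−ln(0.6584)/2.085=0.200 → t=0.408; u2·a0=0.1857·2.085=0.387 ≤ a1=0.455 → R1 fires; P=6 Y=5 G=4 R=8 E=4
Draw 5: a1=0.390, a2=1.940, a3=1.320, a0=3.650; τ=−ln(0.5474)/3.650=0.165 → t=0.573; u2·a0=0.8530·3.650=3.113; a1+a2=2.330 < 3.113 ≤ a1+…+a3=3.650 → R3 fires; P=6 Y=5 G=3 R=8 E=4
Draw 6: a1=0.390, a2=1.455, a3=0.990, a0=2.835; τ=−ln(0.3707)/2.835=0.350 → t=0.923; u2·a0=0.5255·2.835=1.490; a1=0.390 < 1.490 ≤ a1+a2=1.845 → R2 fires; P=6 Y=5 G=2 R=8 E=5
Draw 7: a1=0.390, a2=0.970, a3=0.660, a0=2.020; τ=−ln(0.0025)/2.020=2.966 → t=3.889; u2·a0=0.4759·2.020=0.961; a1=0.390 < 0.961 ≤ a1+a2=1.360 → R2 fires; P=6 Y=5 G=1 R=8 E=6
Draw 8: a1=0.390, a2=0.485, a3=0.330, a0=1.205; τ=−ln(0.5662)/1.205=0.472 → t=4.361; u2·a0=0.7310·1.205=0.881; a1+a2=0.875 < 0.881 ≤ a1+…+a3=1.205 → R3 fires; P=6 Y=5 G=0 R=8 E=6
Draw 9: a1=0.390, a2=0.000, a3=0.000, a0=0.390; τ=−ln(0.1468)/0.390=4.920 → t=9.281; u2·a0=0.4038·0.390=0.157 ≤ a1=0.390 → R1 fires; P=5 Y=5 G=2 R=9 E=6
Draw 10: a1=0.325, a2=0.970, a3=0.660, a0=1.955; τ=−ln(0.8798)/1.955=0.066 → t=9.347; u2·a0=0.3210·1.955=0.628; a1=0.325 < 0.628 ≤ a1+a2=1.295 → R2 fires; P=5 Y=5 G=1 R=9 E=7
Draw 11: a1=0.325, a2=0.485, a3=0.330, a0=1.140; τ=−ln(0.5557)/1.140=0.515 → t=9.862; u2·a0=0.8547·1.140=0.974; a1+a2=0.810 < 0.974 ≤ a1+…+a3=1.140 → R3 fires; P=5 Y=5 G=0 R=9 E=7
Draw 12: a1=0.325, a2=0.000, a3=0.000, a0=0.325; τ=−ln(0.0165)/0.325=12.629 → t=22.491; u2·a0=0.5040·0.325=0.164 ≤ a1=0.325 → R1 fires; P=4 Y=5 G=2 R=10 E=7
Draw 13: a1=0.260, a2=0.970, a3=0.660, a0=1.890; τ=−ln(0.1255)/1.890=1.098 → t=23.589; u2·a0=0.4413·1.890=0.834; a1=0.260 < 0.834 ≤ a1+a2=1.230 → R2 fires; P=4 Y=5 G=1 R=10 E=8
Draw 14: a1=0.260, a2=0.485, a3=0.330, a0=1.075; τ=−ln(0.0033)/1.075=5.315 → t=28.904; u2·a0=0.5403·1.075=0.581; a1=0.260 < 0.581 ≤ a1+a2=0.745 → R2 fires; P=4 Y=5 G=0 R=10 E=9
Draw 15: a1=0.260, a2=0.000, a3=0.000, a0=0.260; τ=−ln(0.0495)/0.260=11.561 → t=40.465 > T=36.85: stop.
Read off G at T=36.85: 0

G at T = 0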